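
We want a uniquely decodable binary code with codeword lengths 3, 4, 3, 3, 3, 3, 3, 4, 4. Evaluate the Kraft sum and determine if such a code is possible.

0.9375; yes

With common denominator 2^4 = 16: Σ 2^(−ℓᵢ) = 2/16 + 1/16 + 2/16 + 2/16 + 2/16 + 2/16 + 2/16 + 1/16 + 1/16 = 15/16 = 0.9375.
Kraft's inequality requires Σ ≤ 1; here Σ = 0.9375 ≤ 1, so such a prefix code exists.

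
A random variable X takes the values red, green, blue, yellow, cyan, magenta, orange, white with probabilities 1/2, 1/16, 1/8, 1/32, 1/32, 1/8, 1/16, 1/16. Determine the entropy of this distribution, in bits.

Each probability is a power of 1/2, so log₂(1/p) is an integer.
H = Σ p·log₂(1/p) = 1/2·1 + 1/16·4 + 1/8·3 + 1/32·5 + 1/32·5 + 1/8·3 + 1/16·4 + 1/16·4 = 2.3125 bits.

2.3125 bits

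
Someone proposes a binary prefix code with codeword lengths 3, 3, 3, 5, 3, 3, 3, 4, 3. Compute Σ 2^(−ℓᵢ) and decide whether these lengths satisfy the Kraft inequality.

With common denominator 2^5 = 32: Σ 2^(−ℓᵢ) = 4/32 + 4/32 + 4/32 + 1/32 + 4/32 + 4/32 + 4/32 + 2/32 + 4/32 = 31/32 = 0.96875.
Kraft's inequality requires Σ ≤ 1; here Σ = 0.96875 ≤ 1, so such a prefix code exists.

0.96875; yes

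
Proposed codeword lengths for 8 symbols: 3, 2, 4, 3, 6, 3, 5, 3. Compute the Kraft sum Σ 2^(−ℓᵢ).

With common denominator 2^6 = 64: Σ 2^(−ℓᵢ) = 8/64 + 16/64 + 4/64 + 8/64 + 1/64 + 8/64 + 2/64 + 8/64 = 55/64 = 0.859375.

0.859375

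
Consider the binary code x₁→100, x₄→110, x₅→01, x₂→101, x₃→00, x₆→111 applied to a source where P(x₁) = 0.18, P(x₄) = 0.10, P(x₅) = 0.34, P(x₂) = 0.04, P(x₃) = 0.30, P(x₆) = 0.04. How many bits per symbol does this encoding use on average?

L̄ = Σ pᵢ·ℓᵢ = 0.18·3 + 0.10·3 + 0.34·2 + 0.04·3 + 0.30·2 + 0.04·3 = 2.36 bits/symbol.

2.36 bits/symbol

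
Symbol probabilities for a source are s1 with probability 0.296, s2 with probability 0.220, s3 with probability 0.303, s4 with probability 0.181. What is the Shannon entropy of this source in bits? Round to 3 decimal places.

1.969 bits

H = −Σ pᵢ log₂ pᵢ.
−0.296·log₂(0.296) = 0.5199
−0.220·log₂(0.220) = 0.4806
−0.303·log₂(0.303) = 0.5220
−0.181·log₂(0.181) = 0.4463
Sum ≈ 1.9687 → 1.969 bits.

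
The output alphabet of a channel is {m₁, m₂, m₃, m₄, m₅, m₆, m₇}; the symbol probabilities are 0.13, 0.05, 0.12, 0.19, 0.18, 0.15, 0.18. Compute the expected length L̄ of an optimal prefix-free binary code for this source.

Repeatedly combine the two least-probable nodes; the expected code length is the sum of the merged weights.
merge 1/20 + 3/25 → 17/100
merge 13/100 + 3/20 → 7/25
merge 17/100 + 9/50 → 7/20
merge 9/50 + 19/100 → 37/100
merge 7/25 + 7/20 → 63/100
merge 37/100 + 63/100 → 1
L = 17/100 + 7/25 + 7/20 + 37/100 + 63/100 + 1 = 14/5 = 2.8 bits/symbol.

2.8 bits/symbol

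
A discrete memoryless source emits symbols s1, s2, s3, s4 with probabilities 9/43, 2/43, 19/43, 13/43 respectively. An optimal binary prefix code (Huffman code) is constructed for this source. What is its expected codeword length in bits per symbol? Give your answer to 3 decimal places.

Repeatedly combine the two least-probable nodes; the expected code length is the sum of the merged weights.
merge 2/43 + 9/43 → 11/43
merge 11/43 + 13/43 → 24/43
merge 19/43 + 24/43 → 1
L = 11/43 + 24/43 + 1 = 78/43 ≈ 1.814 bits/symbol.

1.814 bits/symbol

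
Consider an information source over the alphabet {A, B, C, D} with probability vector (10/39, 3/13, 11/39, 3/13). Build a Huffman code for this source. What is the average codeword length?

2 bits/symbol

Repeatedly combine the two least-probable nodes; the expected code length is the sum of the merged weights.
merge 3/13 + 3/13 → 6/13
merge 10/39 + 11/39 → 7/13
merge 6/13 + 7/13 → 1
L = 6/13 + 7/13 + 1 = 2 bits/symbol.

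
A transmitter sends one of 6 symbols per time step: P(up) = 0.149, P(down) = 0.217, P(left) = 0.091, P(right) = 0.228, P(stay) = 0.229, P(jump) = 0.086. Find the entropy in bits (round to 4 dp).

2.4799 bits

H = −Σ pᵢ log₂ pᵢ.
−0.149·log₂(0.149) = 0.4092
−0.217·log₂(0.217) = 0.4783
−0.091·log₂(0.091) = 0.3147
−0.228·log₂(0.228) = 0.4863
−0.229·log₂(0.229) = 0.4870
−0.086·log₂(0.086) = 0.3044
Sum ≈ 2.4799 → 2.4799 bits.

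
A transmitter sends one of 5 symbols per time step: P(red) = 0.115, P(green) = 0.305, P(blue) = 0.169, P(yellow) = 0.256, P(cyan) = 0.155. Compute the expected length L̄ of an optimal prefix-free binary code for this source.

2.27 bits/symbol

Repeatedly combine the two least-probable nodes; the expected code length is the sum of the merged weights.
merge 23/200 + 31/200 → 27/100
merge 169/1000 + 32/125 → 17/40
merge 27/100 + 61/200 → 23/40
merge 17/40 + 23/40 → 1
L = 27/100 + 17/40 + 23/40 + 1 = 227/100 = 2.27 bits/symbol.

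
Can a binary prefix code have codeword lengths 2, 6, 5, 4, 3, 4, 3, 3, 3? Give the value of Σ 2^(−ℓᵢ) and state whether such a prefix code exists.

With common denominator 2^6 = 64: Σ 2^(−ℓᵢ) = 16/64 + 1/64 + 2/64 + 4/64 + 8/64 + 4/64 + 8/64 + 8/64 + 8/64 = 59/64 = 0.921875.
Kraft's inequality requires Σ ≤ 1; here Σ = 0.921875 ≤ 1, so such a prefix code exists.

0.921875; yes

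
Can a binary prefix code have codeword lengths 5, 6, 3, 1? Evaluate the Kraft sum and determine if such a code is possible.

With common denominator 2^6 = 64: Σ 2^(−ℓᵢ) = 2/64 + 1/64 + 8/64 + 32/64 = 43/64 = 0.671875.
Kraft's inequality requires Σ ≤ 1; here Σ = 0.671875 ≤ 1, so such a prefix code exists.

0.671875; yes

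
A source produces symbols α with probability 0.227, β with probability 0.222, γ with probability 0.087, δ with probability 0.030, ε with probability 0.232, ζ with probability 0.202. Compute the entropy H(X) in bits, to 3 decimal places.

H = −Σ pᵢ log₂ pᵢ.
−0.227·log₂(0.227) = 0.4856
−0.222·log₂(0.222) = 0.4820
−0.087·log₂(0.087) = 0.3065
−0.030·log₂(0.030) = 0.1518
−0.232·log₂(0.232) = 0.4890
−0.202·log₂(0.202) = 0.4661
Sum ≈ 2.3810 → 2.381 bits.

2.381 bits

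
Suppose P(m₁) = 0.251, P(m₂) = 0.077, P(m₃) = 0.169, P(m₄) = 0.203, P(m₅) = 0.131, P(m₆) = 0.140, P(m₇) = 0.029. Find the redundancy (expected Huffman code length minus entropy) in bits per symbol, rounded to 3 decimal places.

0.037 bits

Entropy H = −Σ p log₂ p ≈ 2.6152 bits.
Huffman merges: 29/1000+77/1000→53/500; 53/500+131/1000→237/1000; 7/50+169/1000→309/1000; 203/1000+237/1000→11/25; 251/1000+309/1000→14/25; 11/25+14/25→1. L = 663/250 ≈ 2.6520.
L − H = 2.6520 − 2.6152 = 0.037 bits.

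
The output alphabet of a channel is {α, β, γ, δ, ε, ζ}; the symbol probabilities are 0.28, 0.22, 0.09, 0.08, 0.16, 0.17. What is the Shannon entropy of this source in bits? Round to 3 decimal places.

H = −Σ pᵢ log₂ pᵢ.
−0.28·log₂(0.28) = 0.5142
−0.22·log₂(0.22) = 0.4806
−0.09·log₂(0.09) = 0.3127
−0.08·log₂(0.08) = 0.2915
−0.16·log₂(0.16) = 0.4230
−0.17·log₂(0.17) = 0.4346
Sum ≈ 2.4566 → 2.457 bits.

2.457 bits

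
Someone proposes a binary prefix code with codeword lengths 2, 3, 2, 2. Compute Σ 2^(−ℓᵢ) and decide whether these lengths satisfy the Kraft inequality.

With common denominator 2^3 = 8: Σ 2^(−ℓᵢ) = 2/8 + 1/8 + 2/8 + 2/8 = 7/8 = 0.875.
Kraft's inequality requires Σ ≤ 1; here Σ = 0.875 ≤ 1, so such a prefix code exists.

0.875; yes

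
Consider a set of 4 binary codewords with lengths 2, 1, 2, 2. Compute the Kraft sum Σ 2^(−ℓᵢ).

With common denominator 2^2 = 4: Σ 2^(−ℓᵢ) = 1/4 + 2/4 + 1/4 + 1/4 = 5/4 = 1.25.

1.25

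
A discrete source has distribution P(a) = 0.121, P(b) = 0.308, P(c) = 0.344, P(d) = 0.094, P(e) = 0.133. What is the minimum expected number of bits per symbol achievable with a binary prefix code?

2.215 bits/symbol

Repeatedly combine the two least-probable nodes; the expected code length is the sum of the merged weights.
merge 47/500 + 121/1000 → 43/200
merge 133/1000 + 43/200 → 87/250
merge 77/250 + 43/125 → 163/250
merge 87/250 + 163/250 → 1
L = 43/200 + 87/250 + 163/250 + 1 = 443/200 = 2.215 bits/symbol.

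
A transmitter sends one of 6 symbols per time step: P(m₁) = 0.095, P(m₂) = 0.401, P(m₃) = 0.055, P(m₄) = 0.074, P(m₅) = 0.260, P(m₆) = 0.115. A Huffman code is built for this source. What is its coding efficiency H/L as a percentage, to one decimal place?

Entropy H = −Σ p log₂ p ≈ 2.2235 bits.
Huffman merges: 11/200+37/500→129/1000; 19/200+23/200→21/100; 129/1000+21/100→339/1000; 13/50+339/1000→599/1000; 401/1000+599/1000→1. L = 2277/1000 ≈ 2.2770.
Efficiency = H/L = 2.2235/2.2770 = 97.7%.

97.7%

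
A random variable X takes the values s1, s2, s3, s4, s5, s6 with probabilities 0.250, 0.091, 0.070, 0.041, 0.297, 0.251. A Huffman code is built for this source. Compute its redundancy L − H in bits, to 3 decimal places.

0.020 bits

Entropy H = −Σ p log₂ p ≈ 2.2929 bits.
Huffman merges: 41/1000+7/100→111/1000; 91/1000+111/1000→101/500; 101/500+1/4→113/250; 251/1000+297/1000→137/250; 113/250+137/250→1. L = 2313/1000 ≈ 2.3130.
L − H = 2.3130 − 2.2929 = 0.020 bits.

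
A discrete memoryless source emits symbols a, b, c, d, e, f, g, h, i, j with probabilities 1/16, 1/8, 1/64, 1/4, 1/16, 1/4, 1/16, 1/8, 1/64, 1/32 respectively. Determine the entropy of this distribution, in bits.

Each probability is a power of 1/2, so log₂(1/p) is an integer.
H = Σ p·log₂(1/p) = 1/16·4 + 1/8·3 + 1/64·6 + 1/4·2 + 1/16·4 + 1/4·2 + 1/16·4 + 1/8·3 + 1/64·6 + 1/32·5 = 2.84375 bits.

2.84375 bits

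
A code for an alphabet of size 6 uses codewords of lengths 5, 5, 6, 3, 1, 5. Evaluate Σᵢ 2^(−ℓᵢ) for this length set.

With common denominator 2^6 = 64: Σ 2^(−ℓᵢ) = 2/64 + 2/64 + 1/64 + 8/64 + 32/64 + 2/64 = 47/64 = 0.734375.

0.734375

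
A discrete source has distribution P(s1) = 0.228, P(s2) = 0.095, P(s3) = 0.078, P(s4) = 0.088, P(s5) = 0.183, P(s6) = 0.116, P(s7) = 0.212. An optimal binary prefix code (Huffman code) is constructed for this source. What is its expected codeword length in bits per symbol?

Repeatedly combine the two least-probable nodes; the expected code length is the sum of the merged weights.
merge 39/500 + 11/125 → 83/500
merge 19/200 + 29/250 → 211/1000
merge 83/500 + 183/1000 → 349/1000
merge 211/1000 + 53/250 → 423/1000
merge 57/250 + 349/1000 → 577/1000
merge 423/1000 + 577/1000 → 1
L = 83/500 + 211/1000 + 349/1000 + 423/1000 + 577/1000 + 1 = 1363/500 = 2.726 bits/symbol.

2.726 bits/symbol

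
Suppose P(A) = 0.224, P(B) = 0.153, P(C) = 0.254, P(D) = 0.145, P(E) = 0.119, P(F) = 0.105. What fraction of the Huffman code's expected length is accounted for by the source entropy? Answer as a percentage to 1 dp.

Entropy H = −Σ p log₂ p ≈ 2.5109 bits.
Huffman merges: 21/200+119/1000→28/125; 29/200+153/1000→149/500; 28/125+28/125→56/125; 127/500+149/500→69/125; 56/125+69/125→1. L = 1261/500 ≈ 2.5220.
Efficiency = H/L = 2.5109/2.5220 = 99.6%.

99.6%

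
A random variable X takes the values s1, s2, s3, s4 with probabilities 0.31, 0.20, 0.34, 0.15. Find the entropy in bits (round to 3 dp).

1.928 bits

H = −Σ pᵢ log₂ pᵢ.
−0.31·log₂(0.31) = 0.5238
−0.20·log₂(0.20) = 0.4644
−0.34·log₂(0.34) = 0.5292
−0.15·log₂(0.15) = 0.4105
Sum ≈ 1.9279 → 1.928 bits.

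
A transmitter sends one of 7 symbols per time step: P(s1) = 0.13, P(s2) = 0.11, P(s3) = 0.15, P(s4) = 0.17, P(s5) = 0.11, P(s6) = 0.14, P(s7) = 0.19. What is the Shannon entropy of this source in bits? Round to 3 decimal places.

H = −Σ pᵢ log₂ pᵢ.
−0.13·log₂(0.13) = 0.3826
−0.11·log₂(0.11) = 0.3503
−0.15·log₂(0.15) = 0.4105
−0.17·log₂(0.17) = 0.4346
−0.11·log₂(0.11) = 0.3503
−0.14·log₂(0.14) = 0.3971
−0.19·log₂(0.19) = 0.4552
Sum ≈ 2.7807 → 2.781 bits.

2.781 bits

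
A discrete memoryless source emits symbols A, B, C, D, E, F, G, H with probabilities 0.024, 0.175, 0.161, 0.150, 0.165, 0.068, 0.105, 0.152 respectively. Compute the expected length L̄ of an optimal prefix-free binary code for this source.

Repeatedly combine the two least-probable nodes; the expected code length is the sum of the merged weights.
merge 3/125 + 17/250 → 23/250
merge 23/250 + 21/200 → 197/1000
merge 3/20 + 19/125 → 151/500
merge 161/1000 + 33/200 → 163/500
merge 7/40 + 197/1000 → 93/250
merge 151/500 + 163/500 → 157/250
merge 93/250 + 157/250 → 1
L = 23/250 + 197/1000 + 151/500 + 163/500 + 93/250 + 157/250 + 1 = 2917/1000 = 2.917 bits/symbol.

2.917 bits/symbol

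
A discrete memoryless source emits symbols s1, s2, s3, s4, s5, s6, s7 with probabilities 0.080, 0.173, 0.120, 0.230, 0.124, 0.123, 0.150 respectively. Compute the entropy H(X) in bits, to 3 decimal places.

2.740 bits

H = −Σ pᵢ log₂ pᵢ.
−0.080·log₂(0.080) = 0.2915
−0.173·log₂(0.173) = 0.4379
−0.120·log₂(0.120) = 0.3671
−0.230·log₂(0.230) = 0.4877
−0.124·log₂(0.124) = 0.3734
−0.123·log₂(0.123) = 0.3719
−0.150·log₂(0.150) = 0.4105
Sum ≈ 2.7400 → 2.740 bits.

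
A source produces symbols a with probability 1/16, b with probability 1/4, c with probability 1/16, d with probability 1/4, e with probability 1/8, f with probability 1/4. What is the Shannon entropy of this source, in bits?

Each probability is a power of 1/2, so log₂(1/p) is an integer.
H = Σ p·log₂(1/p) = 1/16·4 + 1/4·2 + 1/16·4 + 1/4·2 + 1/8·3 + 1/4·2 = 2.375 bits.

2.375 bits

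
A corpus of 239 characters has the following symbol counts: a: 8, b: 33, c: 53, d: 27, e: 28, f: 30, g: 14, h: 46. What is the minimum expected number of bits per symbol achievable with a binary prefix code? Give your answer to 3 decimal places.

Probabilities are the counts divided by 239.
Repeatedly combine the two least-probable nodes; the expected code length is the sum of the merged weights.
merge 8/239 + 14/239 → 22/239
merge 22/239 + 27/239 → 49/239
merge 28/239 + 30/239 → 58/239
merge 33/239 + 46/239 → 79/239
merge 49/239 + 53/239 → 102/239
merge 58/239 + 79/239 → 137/239
merge 102/239 + 137/239 → 1
L = 22/239 + 49/239 + 58/239 + 79/239 + 102/239 + 137/239 + 1 = 686/239 ≈ 2.870 bits/symbol.

2.870 bits/symbol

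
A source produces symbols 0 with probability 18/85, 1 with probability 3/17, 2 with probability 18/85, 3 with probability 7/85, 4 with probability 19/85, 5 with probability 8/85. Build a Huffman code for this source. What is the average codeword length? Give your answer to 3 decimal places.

Repeatedly combine the two least-probable nodes; the expected code length is the sum of the merged weights.
merge 7/85 + 8/85 → 3/17
merge 3/17 + 3/17 → 6/17
merge 18/85 + 18/85 → 36/85
merge 19/85 + 6/17 → 49/85
merge 36/85 + 49/85 → 1
L = 3/17 + 6/17 + 36/85 + 49/85 + 1 = 43/17 ≈ 2.529 bits/symbol.

2.529 bits/symbol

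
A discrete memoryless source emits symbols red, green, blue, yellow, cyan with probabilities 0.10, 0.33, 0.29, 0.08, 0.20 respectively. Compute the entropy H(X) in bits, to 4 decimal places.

H = −Σ pᵢ log₂ pᵢ.
−0.10·log₂(0.10) = 0.3322
−0.33·log₂(0.33) = 0.5278
−0.29·log₂(0.29) = 0.5179
−0.08·log₂(0.08) = 0.2915
−0.20·log₂(0.20) = 0.4644
Sum ≈ 2.1338 → 2.1338 bits.

2.1338 bits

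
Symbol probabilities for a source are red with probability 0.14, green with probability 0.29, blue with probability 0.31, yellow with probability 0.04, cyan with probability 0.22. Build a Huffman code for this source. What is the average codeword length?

2.18 bits/symbol

Repeatedly combine the two least-probable nodes; the expected code length is the sum of the merged weights.
merge 1/25 + 7/50 → 9/50
merge 9/50 + 11/50 → 2/5
merge 29/100 + 31/100 → 3/5
merge 2/5 + 3/5 → 1
L = 9/50 + 2/5 + 3/5 + 1 = 109/50 = 2.18 bits/symbol.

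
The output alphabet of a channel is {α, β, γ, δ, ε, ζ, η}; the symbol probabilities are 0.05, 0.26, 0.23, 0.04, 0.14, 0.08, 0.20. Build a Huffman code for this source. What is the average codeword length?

Repeatedly combine the two least-probable nodes; the expected code length is the sum of the merged weights.
merge 1/25 + 1/20 → 9/100
merge 2/25 + 9/100 → 17/100
merge 7/50 + 17/100 → 31/100
merge 1/5 + 23/100 → 43/100
merge 13/50 + 31/100 → 57/100
merge 43/100 + 57/100 → 1
L = 9/100 + 17/100 + 31/100 + 43/100 + 57/100 + 1 = 257/100 = 2.57 bits/symbol.

2.57 bits/symbol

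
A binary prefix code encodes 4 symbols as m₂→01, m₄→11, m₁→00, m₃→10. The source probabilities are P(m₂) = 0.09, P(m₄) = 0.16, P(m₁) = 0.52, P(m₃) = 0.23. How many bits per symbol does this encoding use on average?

L̄ = Σ pᵢ·ℓᵢ = 0.09·2 + 0.16·2 + 0.52·2 + 0.23·2 = 2 bits/symbol.

2 bits/symbol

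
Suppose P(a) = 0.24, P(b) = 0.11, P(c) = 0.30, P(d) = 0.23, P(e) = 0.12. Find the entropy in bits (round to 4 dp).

2.2202 bits

H = −Σ pᵢ log₂ pᵢ.
−0.24·log₂(0.24) = 0.4941
−0.11·log₂(0.11) = 0.3503
−0.30·log₂(0.30) = 0.5211
−0.23·log₂(0.23) = 0.4877
−0.12·log₂(0.12) = 0.3671
Sum ≈ 2.2202 → 2.2202 bits.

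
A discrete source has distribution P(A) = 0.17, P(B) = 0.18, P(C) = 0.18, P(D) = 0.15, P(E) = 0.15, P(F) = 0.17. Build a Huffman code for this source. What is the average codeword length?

2.64 bits/symbol

Repeatedly combine the two least-probable nodes; the expected code length is the sum of the merged weights.
merge 3/20 + 3/20 → 3/10
merge 17/100 + 17/100 → 17/50
merge 9/50 + 9/50 → 9/25
merge 3/10 + 17/50 → 16/25
merge 9/25 + 16/25 → 1
L = 3/10 + 17/50 + 9/25 + 16/25 + 1 = 66/25 = 2.64 bits/symbol.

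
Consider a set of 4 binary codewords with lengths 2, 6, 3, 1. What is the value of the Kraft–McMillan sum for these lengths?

With common denominator 2^6 = 64: Σ 2^(−ℓᵢ) = 16/64 + 1/64 + 8/64 + 32/64 = 57/64 = 0.890625.

0.890625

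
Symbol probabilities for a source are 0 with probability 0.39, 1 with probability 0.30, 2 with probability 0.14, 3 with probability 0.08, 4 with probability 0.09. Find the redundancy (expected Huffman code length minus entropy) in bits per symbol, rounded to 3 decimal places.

Entropy H = −Σ p log₂ p ≈ 2.0522 bits.
Huffman merges: 2/25+9/100→17/100; 7/50+17/100→31/100; 3/10+31/100→61/100; 39/100+61/100→1. L = 209/100 ≈ 2.0900.
L − H = 2.0900 − 2.0522 = 0.038 bits.

0.038 bits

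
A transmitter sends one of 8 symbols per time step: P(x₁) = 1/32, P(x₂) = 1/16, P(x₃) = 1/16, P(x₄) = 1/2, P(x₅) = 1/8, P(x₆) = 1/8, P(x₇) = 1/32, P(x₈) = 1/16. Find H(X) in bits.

Each probability is a power of 1/2, so log₂(1/p) is an integer.
H = Σ p·log₂(1/p) = 1/32·5 + 1/16·4 + 1/16·4 + 1/2·1 + 1/8·3 + 1/8·3 + 1/32·5 + 1/16·4 = 2.3125 bits.

2.3125 bits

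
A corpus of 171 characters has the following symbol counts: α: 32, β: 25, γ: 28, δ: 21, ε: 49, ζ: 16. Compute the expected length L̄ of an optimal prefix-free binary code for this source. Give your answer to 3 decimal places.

Probabilities are the counts divided by 171.
Repeatedly combine the two least-probable nodes; the expected code length is the sum of the merged weights.
merge 16/171 + 7/57 → 37/171
merge 25/171 + 28/171 → 53/171
merge 32/171 + 37/171 → 23/57
merge 49/171 + 53/171 → 34/57
merge 23/57 + 34/57 → 1
L = 37/171 + 53/171 + 23/57 + 34/57 + 1 = 48/19 ≈ 2.526 bits/symbol.

2.526 bits/symbol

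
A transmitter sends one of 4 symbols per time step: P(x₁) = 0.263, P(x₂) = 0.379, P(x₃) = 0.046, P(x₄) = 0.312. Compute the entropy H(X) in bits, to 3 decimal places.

H = −Σ pᵢ log₂ pᵢ.
−0.263·log₂(0.263) = 0.5068
−0.379·log₂(0.379) = 0.5305
−0.046·log₂(0.046) = 0.2043
−0.312·log₂(0.312) = 0.5243
Sum ≈ 1.7659 → 1.766 bits.

1.766 bits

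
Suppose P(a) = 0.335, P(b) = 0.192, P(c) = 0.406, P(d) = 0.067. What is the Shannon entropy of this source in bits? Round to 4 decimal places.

1.7749 bits

H = −Σ pᵢ log₂ pᵢ.
−0.335·log₂(0.335) = 0.5286
−0.192·log₂(0.192) = 0.4571
−0.406·log₂(0.406) = 0.5280
−0.067·log₂(0.067) = 0.2613
Sum ≈ 1.7749 → 1.7749 bits.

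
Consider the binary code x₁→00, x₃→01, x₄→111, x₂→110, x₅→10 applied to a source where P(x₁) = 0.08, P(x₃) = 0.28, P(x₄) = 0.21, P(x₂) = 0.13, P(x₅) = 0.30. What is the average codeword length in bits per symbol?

2.34 bits/symbol

L̄ = Σ pᵢ·ℓᵢ = 0.08·2 + 0.28·2 + 0.21·3 + 0.13·3 + 0.30·2 = 2.34 bits/symbol.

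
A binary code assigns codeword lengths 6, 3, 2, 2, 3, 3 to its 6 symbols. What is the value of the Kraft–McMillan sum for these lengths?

With common denominator 2^6 = 64: Σ 2^(−ℓᵢ) = 1/64 + 8/64 + 16/64 + 16/64 + 8/64 + 8/64 = 57/64 = 0.890625.

0.890625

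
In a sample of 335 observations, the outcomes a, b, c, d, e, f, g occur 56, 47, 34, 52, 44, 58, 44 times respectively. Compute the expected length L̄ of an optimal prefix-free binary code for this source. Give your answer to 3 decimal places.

2.827 bits/symbol

Probabilities are the counts divided by 335.
Repeatedly combine the two least-probable nodes; the expected code length is the sum of the merged weights.
merge 34/335 + 44/335 → 78/335
merge 44/335 + 47/335 → 91/335
merge 52/335 + 56/335 → 108/335
merge 58/335 + 78/335 → 136/335
merge 91/335 + 108/335 → 199/335
merge 136/335 + 199/335 → 1
L = 78/335 + 91/335 + 108/335 + 136/335 + 199/335 + 1 = 947/335 ≈ 2.827 bits/symbol.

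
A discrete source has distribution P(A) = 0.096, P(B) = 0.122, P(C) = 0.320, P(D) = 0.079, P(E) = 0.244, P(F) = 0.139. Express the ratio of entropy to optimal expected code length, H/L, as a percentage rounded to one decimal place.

Entropy H = −Σ p log₂ p ≈ 2.4024 bits.
Huffman merges: 79/1000+12/125→7/40; 61/500+139/1000→261/1000; 7/40+61/250→419/1000; 261/1000+8/25→581/1000; 419/1000+581/1000→1. L = 609/250 ≈ 2.4360.
Efficiency = H/L = 2.4024/2.4360 = 98.6%.

98.6%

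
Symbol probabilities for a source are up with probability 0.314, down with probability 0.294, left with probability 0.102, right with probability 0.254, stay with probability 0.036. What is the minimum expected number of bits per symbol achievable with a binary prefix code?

2.138 bits/symbol

Repeatedly combine the two least-probable nodes; the expected code length is the sum of the merged weights.
merge 9/250 + 51/500 → 69/500
merge 69/500 + 127/500 → 49/125
merge 147/500 + 157/500 → 76/125
merge 49/125 + 76/125 → 1
L = 69/500 + 49/125 + 76/125 + 1 = 1069/500 = 2.138 bits/symbol.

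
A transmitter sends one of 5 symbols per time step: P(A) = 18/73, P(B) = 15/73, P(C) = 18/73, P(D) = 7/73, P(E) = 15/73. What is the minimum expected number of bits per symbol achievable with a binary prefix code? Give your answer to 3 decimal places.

2.301 bits/symbol

Repeatedly combine the two least-probable nodes; the expected code length is the sum of the merged weights.
merge 7/73 + 15/73 → 22/73
merge 15/73 + 18/73 → 33/73
merge 18/73 + 22/73 → 40/73
merge 33/73 + 40/73 → 1
L = 22/73 + 33/73 + 40/73 + 1 = 168/73 ≈ 2.301 bits/symbol.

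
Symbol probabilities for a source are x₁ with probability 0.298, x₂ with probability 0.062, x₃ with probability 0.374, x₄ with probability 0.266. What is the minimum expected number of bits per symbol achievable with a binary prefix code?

Repeatedly combine the two least-probable nodes; the expected code length is the sum of the merged weights.
merge 31/500 + 133/500 → 41/125
merge 149/500 + 41/125 → 313/500
merge 187/500 + 313/500 → 1
L = 41/125 + 313/500 + 1 = 977/500 = 1.954 bits/symbol.

1.954 bits/symbol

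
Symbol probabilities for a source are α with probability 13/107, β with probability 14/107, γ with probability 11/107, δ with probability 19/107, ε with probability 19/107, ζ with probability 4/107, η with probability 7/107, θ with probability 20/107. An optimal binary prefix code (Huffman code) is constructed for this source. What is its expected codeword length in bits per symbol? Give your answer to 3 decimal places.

2.916 bits/symbol

Repeatedly combine the two least-probable nodes; the expected code length is the sum of the merged weights.
merge 4/107 + 7/107 → 11/107
merge 11/107 + 11/107 → 22/107
merge 13/107 + 14/107 → 27/107
merge 19/107 + 19/107 → 38/107
merge 20/107 + 22/107 → 42/107
merge 27/107 + 38/107 → 65/107
merge 42/107 + 65/107 → 1
L = 11/107 + 22/107 + 27/107 + 38/107 + 42/107 + 65/107 + 1 = 312/107 ≈ 2.916 bits/symbol.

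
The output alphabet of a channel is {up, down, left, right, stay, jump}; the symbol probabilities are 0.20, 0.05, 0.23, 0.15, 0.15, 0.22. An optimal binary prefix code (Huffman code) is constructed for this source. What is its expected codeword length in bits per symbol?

Repeatedly combine the two least-probable nodes; the expected code length is the sum of the merged weights.
merge 1/20 + 3/20 → 1/5
merge 3/20 + 1/5 → 7/20
merge 1/5 + 11/50 → 21/50
merge 23/100 + 7/20 → 29/50
merge 21/50 + 29/50 → 1
L = 1/5 + 7/20 + 21/50 + 29/50 + 1 = 51/20 = 2.55 bits/symbol.

2.55 bits/symbol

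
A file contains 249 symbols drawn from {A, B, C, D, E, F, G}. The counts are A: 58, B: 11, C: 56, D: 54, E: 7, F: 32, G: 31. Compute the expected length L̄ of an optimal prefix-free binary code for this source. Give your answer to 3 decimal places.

2.594 bits/symbol

Probabilities are the counts divided by 249.
Repeatedly combine the two least-probable nodes; the expected code length is the sum of the merged weights.
merge 7/249 + 11/249 → 6/83
merge 6/83 + 31/249 → 49/249
merge 32/249 + 49/249 → 27/83
merge 18/83 + 56/249 → 110/249
merge 58/249 + 27/83 → 139/249
merge 110/249 + 139/249 → 1
L = 6/83 + 49/249 + 27/83 + 110/249 + 139/249 + 1 = 646/249 ≈ 2.594 bits/symbol.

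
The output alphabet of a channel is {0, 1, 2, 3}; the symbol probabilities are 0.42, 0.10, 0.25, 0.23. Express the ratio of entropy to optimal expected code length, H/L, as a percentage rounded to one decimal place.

Entropy H = −Σ p log₂ p ≈ 1.8455 bits.
Huffman merges: 1/10+23/100→33/100; 1/4+33/100→29/50; 21/50+29/50→1. L = 191/100 ≈ 1.9100.
Efficiency = H/L = 1.8455/1.9100 = 96.6%.

96.6%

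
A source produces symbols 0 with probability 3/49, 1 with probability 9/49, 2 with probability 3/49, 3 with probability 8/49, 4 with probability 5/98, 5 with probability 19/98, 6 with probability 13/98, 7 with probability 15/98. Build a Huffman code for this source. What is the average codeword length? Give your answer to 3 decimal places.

Repeatedly combine the two least-probable nodes; the expected code length is the sum of the merged weights.
merge 5/98 + 3/49 → 11/98
merge 3/49 + 11/98 → 17/98
merge 13/98 + 15/98 → 2/7
merge 8/49 + 17/98 → 33/98
merge 9/49 + 19/98 → 37/98
merge 2/7 + 33/98 → 61/98
merge 37/98 + 61/98 → 1
L = 11/98 + 17/98 + 2/7 + 33/98 + 37/98 + 61/98 + 1 = 285/98 ≈ 2.908 bits/symbol.

2.908 bits/symbol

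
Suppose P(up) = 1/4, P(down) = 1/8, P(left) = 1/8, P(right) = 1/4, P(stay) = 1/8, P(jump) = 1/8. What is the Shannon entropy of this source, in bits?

Each probability is a power of 1/2, so log₂(1/p) is an integer.
H = Σ p·log₂(1/p) = 1/4·2 + 1/8·3 + 1/8·3 + 1/4·2 + 1/8·3 + 1/8·3 = 2.5 bits.

2.5 bits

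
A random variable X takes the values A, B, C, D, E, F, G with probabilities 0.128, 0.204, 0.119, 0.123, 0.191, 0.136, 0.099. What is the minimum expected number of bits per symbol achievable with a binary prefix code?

Repeatedly combine the two least-probable nodes; the expected code length is the sum of the merged weights.
merge 99/1000 + 119/1000 → 109/500
merge 123/1000 + 16/125 → 251/1000
merge 17/125 + 191/1000 → 327/1000
merge 51/250 + 109/500 → 211/500
merge 251/1000 + 327/1000 → 289/500
merge 211/500 + 289/500 → 1
L = 109/500 + 251/1000 + 327/1000 + 211/500 + 289/500 + 1 = 699/250 = 2.796 bits/symbol.

2.796 bits/symbol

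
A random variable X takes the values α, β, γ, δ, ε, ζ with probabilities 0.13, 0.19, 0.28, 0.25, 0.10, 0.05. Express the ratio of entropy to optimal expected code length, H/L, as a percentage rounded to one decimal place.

98.8%

Entropy H = −Σ p log₂ p ≈ 2.4004 bits.
Huffman merges: 1/20+1/10→3/20; 13/100+3/20→7/25; 19/100+1/4→11/25; 7/25+7/25→14/25; 11/25+14/25→1. L = 243/100 ≈ 2.4300.
Efficiency = H/L = 2.4004/2.4300 = 98.8%.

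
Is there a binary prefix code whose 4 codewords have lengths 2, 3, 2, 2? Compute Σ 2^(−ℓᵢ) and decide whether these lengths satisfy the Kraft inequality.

0.875; yes

With common denominator 2^3 = 8: Σ 2^(−ℓᵢ) = 2/8 + 1/8 + 2/8 + 2/8 = 7/8 = 0.875.
Kraft's inequality requires Σ ≤ 1; here Σ = 0.875 ≤ 1, so such a prefix code exists.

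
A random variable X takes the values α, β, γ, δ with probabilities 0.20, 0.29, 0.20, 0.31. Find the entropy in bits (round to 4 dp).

H = −Σ pᵢ log₂ pᵢ.
−0.20·log₂(0.20) = 0.4644
−0.29·log₂(0.29) = 0.5179
−0.20·log₂(0.20) = 0.4644
−0.31·log₂(0.31) = 0.5238
Sum ≈ 1.9705 → 1.9705 bits.

1.9705 bits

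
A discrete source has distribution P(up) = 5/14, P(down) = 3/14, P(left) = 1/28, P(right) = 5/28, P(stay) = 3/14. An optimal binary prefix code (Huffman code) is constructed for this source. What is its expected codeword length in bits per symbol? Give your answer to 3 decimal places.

2.214 bits/symbol

Repeatedly combine the two least-probable nodes; the expected code length is the sum of the merged weights.
merge 1/28 + 5/28 → 3/14
merge 3/14 + 3/14 → 3/7
merge 3/14 + 5/14 → 4/7
merge 3/7 + 4/7 → 1
L = 3/14 + 3/7 + 4/7 + 1 = 31/14 ≈ 2.214 bits/symbol.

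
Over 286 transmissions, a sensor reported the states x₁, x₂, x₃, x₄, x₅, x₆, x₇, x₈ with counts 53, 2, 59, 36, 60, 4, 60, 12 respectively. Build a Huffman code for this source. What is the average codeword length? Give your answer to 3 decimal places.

2.647 bits/symbol

Probabilities are the counts divided by 286.
Repeatedly combine the two least-probable nodes; the expected code length is the sum of the merged weights.
merge 1/143 + 2/143 → 3/143
merge 3/143 + 6/143 → 9/143
merge 9/143 + 18/143 → 27/143
merge 53/286 + 27/143 → 107/286
merge 59/286 + 30/143 → 119/286
merge 30/143 + 107/286 → 167/286
merge 119/286 + 167/286 → 1
L = 3/143 + 9/143 + 27/143 + 107/286 + 119/286 + 167/286 + 1 = 757/286 ≈ 2.647 bits/symbol.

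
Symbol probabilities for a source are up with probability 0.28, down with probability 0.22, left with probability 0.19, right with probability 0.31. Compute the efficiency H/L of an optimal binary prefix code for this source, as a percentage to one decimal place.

98.7%

Entropy H = −Σ p log₂ p ≈ 1.9738 bits.
Huffman merges: 19/100+11/50→41/100; 7/25+31/100→59/100; 41/100+59/100→1. L = 2 ≈ 2.0000.
Efficiency = H/L = 1.9738/2.0000 = 98.7%.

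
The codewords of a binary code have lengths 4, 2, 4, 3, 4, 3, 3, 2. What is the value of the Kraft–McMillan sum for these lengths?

1.0625

With common denominator 2^4 = 16: Σ 2^(−ℓᵢ) = 1/16 + 4/16 + 1/16 + 2/16 + 1/16 + 2/16 + 2/16 + 4/16 = 17/16 = 1.0625.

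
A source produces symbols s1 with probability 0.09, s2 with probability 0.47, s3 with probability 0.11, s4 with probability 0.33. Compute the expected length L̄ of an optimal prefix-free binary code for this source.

Repeatedly combine the two least-probable nodes; the expected code length is the sum of the merged weights.
merge 9/100 + 11/100 → 1/5
merge 1/5 + 33/100 → 53/100
merge 47/100 + 53/100 → 1
L = 1/5 + 53/100 + 1 = 173/100 = 1.73 bits/symbol.

1.73 bits/symbol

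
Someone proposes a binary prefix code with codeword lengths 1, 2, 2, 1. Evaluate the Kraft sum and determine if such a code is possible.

1.5; no

With common denominator 2^2 = 4: Σ 2^(−ℓᵢ) = 2/4 + 1/4 + 1/4 + 2/4 = 6/4 = 1.5.
Kraft's inequality requires Σ ≤ 1; here Σ = 1.5 > 1, so no such prefix code exists.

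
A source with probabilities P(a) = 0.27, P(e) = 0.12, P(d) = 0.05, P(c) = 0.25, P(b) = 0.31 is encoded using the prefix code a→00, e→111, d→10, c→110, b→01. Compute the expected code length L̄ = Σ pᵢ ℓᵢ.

2.37 bits/symbol

L̄ = Σ pᵢ·ℓᵢ = 0.27·2 + 0.12·3 + 0.05·2 + 0.25·3 + 0.31·2 = 2.37 bits/symbol.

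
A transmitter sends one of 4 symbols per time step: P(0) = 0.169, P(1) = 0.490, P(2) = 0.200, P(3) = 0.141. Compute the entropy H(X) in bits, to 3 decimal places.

1.801 bits

H = −Σ pᵢ log₂ pᵢ.
−0.169·log₂(0.169) = 0.4335
−0.490·log₂(0.490) = 0.5043
−0.200·log₂(0.200) = 0.4644
−0.141·log₂(0.141) = 0.3985
Sum ≈ 1.8006 → 1.801 bits.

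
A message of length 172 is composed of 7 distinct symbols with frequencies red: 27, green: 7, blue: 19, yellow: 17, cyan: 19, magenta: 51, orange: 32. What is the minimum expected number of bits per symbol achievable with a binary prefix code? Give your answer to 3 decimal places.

Probabilities are the counts divided by 172.
Repeatedly combine the two least-probable nodes; the expected code length is the sum of the merged weights.
merge 7/172 + 17/172 → 6/43
merge 19/172 + 19/172 → 19/86
merge 6/43 + 27/172 → 51/172
merge 8/43 + 19/86 → 35/86
merge 51/172 + 51/172 → 51/86
merge 35/86 + 51/86 → 1
L = 6/43 + 19/86 + 51/172 + 35/86 + 51/86 + 1 = 457/172 ≈ 2.657 bits/symbol.

2.657 bits/symbol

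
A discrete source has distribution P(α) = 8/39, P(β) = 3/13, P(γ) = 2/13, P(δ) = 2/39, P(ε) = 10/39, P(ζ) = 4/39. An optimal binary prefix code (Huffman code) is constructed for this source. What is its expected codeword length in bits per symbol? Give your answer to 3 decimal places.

Repeatedly combine the two least-probable nodes; the expected code length is the sum of the merged weights.
merge 2/39 + 4/39 → 2/13
merge 2/13 + 2/13 → 4/13
merge 8/39 + 3/13 → 17/39
merge 10/39 + 4/13 → 22/39
merge 17/39 + 22/39 → 1
L = 2/13 + 4/13 + 17/39 + 22/39 + 1 = 32/13 ≈ 2.462 bits/symbol.

2.462 bits/symbol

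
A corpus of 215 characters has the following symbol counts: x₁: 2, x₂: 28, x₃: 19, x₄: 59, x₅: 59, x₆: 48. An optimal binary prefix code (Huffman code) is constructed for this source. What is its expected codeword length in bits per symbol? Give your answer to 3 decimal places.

Probabilities are the counts divided by 215.
Repeatedly combine the two least-probable nodes; the expected code length is the sum of the merged weights.
merge 2/215 + 19/215 → 21/215
merge 21/215 + 28/215 → 49/215
merge 48/215 + 49/215 → 97/215
merge 59/215 + 59/215 → 118/215
merge 97/215 + 118/215 → 1
L = 21/215 + 49/215 + 97/215 + 118/215 + 1 = 100/43 ≈ 2.326 bits/symbol.

2.326 bits/symbol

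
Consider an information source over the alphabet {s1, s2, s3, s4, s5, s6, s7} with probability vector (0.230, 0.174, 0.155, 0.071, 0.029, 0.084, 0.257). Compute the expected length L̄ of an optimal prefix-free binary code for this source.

2.613 bits/symbol

Repeatedly combine the two least-probable nodes; the expected code length is the sum of the merged weights.
merge 29/1000 + 71/1000 → 1/10
merge 21/250 + 1/10 → 23/125
merge 31/200 + 87/500 → 329/1000
merge 23/125 + 23/100 → 207/500
merge 257/1000 + 329/1000 → 293/500
merge 207/500 + 293/500 → 1
L = 1/10 + 23/125 + 329/1000 + 207/500 + 293/500 + 1 = 2613/1000 = 2.613 bits/symbol.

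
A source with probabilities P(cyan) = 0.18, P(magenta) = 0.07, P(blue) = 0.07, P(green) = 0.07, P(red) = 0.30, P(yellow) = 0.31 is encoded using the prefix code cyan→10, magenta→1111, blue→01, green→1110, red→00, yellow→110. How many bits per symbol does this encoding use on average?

2.59 bits/symbol

L̄ = Σ pᵢ·ℓᵢ = 0.18·2 + 0.07·4 + 0.07·2 + 0.07·4 + 0.30·2 + 0.31·3 = 2.59 bits/symbol.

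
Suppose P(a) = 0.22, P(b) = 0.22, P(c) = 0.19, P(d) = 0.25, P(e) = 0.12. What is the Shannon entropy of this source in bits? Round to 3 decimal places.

2.283 bits

H = −Σ pᵢ log₂ pᵢ.
−0.22·log₂(0.22) = 0.4806
−0.22·log₂(0.22) = 0.4806
−0.19·log₂(0.19) = 0.4552
−0.25·log₂(0.25) = 0.5000
−0.12·log₂(0.12) = 0.3671
Sum ≈ 2.2834 → 2.283 bits.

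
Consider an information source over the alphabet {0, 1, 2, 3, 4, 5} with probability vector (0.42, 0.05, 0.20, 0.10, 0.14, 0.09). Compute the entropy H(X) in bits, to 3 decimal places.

2.248 bits

H = −Σ pᵢ log₂ pᵢ.
−0.42·log₂(0.42) = 0.5256
−0.05·log₂(0.05) = 0.2161
−0.20·log₂(0.20) = 0.4644
−0.10·log₂(0.10) = 0.3322
−0.14·log₂(0.14) = 0.3971
−0.09·log₂(0.09) = 0.3127
Sum ≈ 2.2481 → 2.248 bits.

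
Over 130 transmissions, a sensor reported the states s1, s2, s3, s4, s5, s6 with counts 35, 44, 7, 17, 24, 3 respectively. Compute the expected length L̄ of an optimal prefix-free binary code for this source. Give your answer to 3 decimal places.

Probabilities are the counts divided by 130.
Repeatedly combine the two least-probable nodes; the expected code length is the sum of the merged weights.
merge 3/130 + 7/130 → 1/13
merge 1/13 + 17/130 → 27/130
merge 12/65 + 27/130 → 51/130
merge 7/26 + 22/65 → 79/130
merge 51/130 + 79/130 → 1
L = 1/13 + 27/130 + 51/130 + 79/130 + 1 = 297/130 ≈ 2.285 bits/symbol.

2.285 bits/symbol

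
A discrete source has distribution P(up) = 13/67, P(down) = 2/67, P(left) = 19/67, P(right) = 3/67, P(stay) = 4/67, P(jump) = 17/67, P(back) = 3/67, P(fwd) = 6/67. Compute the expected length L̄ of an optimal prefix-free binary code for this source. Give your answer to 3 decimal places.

Repeatedly combine the two least-probable nodes; the expected code length is the sum of the merged weights.
merge 2/67 + 3/67 → 5/67
merge 3/67 + 4/67 → 7/67
merge 5/67 + 6/67 → 11/67
merge 7/67 + 11/67 → 18/67
merge 13/67 + 17/67 → 30/67
merge 18/67 + 19/67 → 37/67
merge 30/67 + 37/67 → 1
L = 5/67 + 7/67 + 11/67 + 18/67 + 30/67 + 37/67 + 1 = 175/67 ≈ 2.612 bits/symbol.

2.612 bits/symbol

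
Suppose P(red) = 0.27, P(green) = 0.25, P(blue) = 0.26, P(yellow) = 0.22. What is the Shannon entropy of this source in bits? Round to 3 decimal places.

1.996 bits

H = −Σ pᵢ log₂ pᵢ.
−0.27·log₂(0.27) = 0.5100
−0.25·log₂(0.25) = 0.5000
−0.26·log₂(0.26) = 0.5053
−0.22·log₂(0.22) = 0.4806
Sum ≈ 1.9959 → 1.996 bits.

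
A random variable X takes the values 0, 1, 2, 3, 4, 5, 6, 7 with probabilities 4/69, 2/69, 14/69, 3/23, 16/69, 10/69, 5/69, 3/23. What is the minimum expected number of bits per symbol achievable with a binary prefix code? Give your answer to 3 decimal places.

Repeatedly combine the two least-probable nodes; the expected code length is the sum of the merged weights.
merge 2/69 + 4/69 → 2/23
merge 5/69 + 2/23 → 11/69
merge 3/23 + 3/23 → 6/23
merge 10/69 + 11/69 → 7/23
merge 14/69 + 16/69 → 10/23
merge 6/23 + 7/23 → 13/23
merge 10/23 + 13/23 → 1
L = 2/23 + 11/69 + 6/23 + 7/23 + 10/23 + 13/23 + 1 = 194/69 ≈ 2.812 bits/symbol.

2.812 bits/symbol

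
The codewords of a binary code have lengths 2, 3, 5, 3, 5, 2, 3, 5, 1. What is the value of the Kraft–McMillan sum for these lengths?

1.46875

With common denominator 2^5 = 32: Σ 2^(−ℓᵢ) = 8/32 + 4/32 + 1/32 + 4/32 + 1/32 + 8/32 + 4/32 + 1/32 + 16/32 = 47/32 = 1.46875.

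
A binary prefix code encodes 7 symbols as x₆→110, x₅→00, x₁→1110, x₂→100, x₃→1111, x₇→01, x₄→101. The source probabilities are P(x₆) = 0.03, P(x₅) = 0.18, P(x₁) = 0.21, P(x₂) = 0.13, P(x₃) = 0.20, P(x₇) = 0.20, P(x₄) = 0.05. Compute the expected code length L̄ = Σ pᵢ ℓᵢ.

3.03 bits/symbol

L̄ = Σ pᵢ·ℓᵢ = 0.03·3 + 0.18·2 + 0.21·4 + 0.13·3 + 0.20·4 + 0.20·2 + 0.05·3 = 3.03 bits/symbol.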